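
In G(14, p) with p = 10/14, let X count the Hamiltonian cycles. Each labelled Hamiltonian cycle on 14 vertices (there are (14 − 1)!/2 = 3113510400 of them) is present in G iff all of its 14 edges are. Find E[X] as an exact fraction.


K_14 has (14 − 1)!/2 = 3113510400 labelled Hamiltonian cycles.
For each such Hamiltonian cycle H, let X_H = 1 if all 14 edges of H are present in G. Then P[X_H = 1] = p^{14} = (5/7)^{14} = 6103515625/678223072849.
By linearity: E[X] = Σ_H E[X_H] = 3113510400 · p^{14} = 3113510400 · 6103515625/678223072849 = 2714765625000000000/96889010407.
Numerically: E[X] ≈ 2.8e+07.

E[X] = 3113510400 · (5/7)^{14} = 2714765625000000000/96889010407 ≈ 2.8e+07.


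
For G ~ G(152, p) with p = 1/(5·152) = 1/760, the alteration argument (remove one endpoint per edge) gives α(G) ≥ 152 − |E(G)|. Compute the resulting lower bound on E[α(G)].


E[|E(G)|] = C(152, 2)·p = 11476 · (1/760) = 151/10.
E[α(G)] ≥ n − E[|E(G)|] = 152 − 151/10 = 1369/10.
Numerically: ≈ 136.900.
(This is only a lower bound; the true E[α(G)] may be larger.)

E[α(G)] ≥ 1369/10 ≈ 136.900.


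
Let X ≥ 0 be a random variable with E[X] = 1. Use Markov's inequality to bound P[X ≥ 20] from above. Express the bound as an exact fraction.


μ = E[X] = 1, a = 20.
Markov: P[X ≥ 20] ≤ μ/a = (1)/20 = 1/20.
Numerically: ≈ 0.05000.
(Since a = 20 > μ = 1.00000, the bound 1/20 is < 1 and informative.)

P[X ≥ 20] ≤ 1/20 ≈ 0.05000.


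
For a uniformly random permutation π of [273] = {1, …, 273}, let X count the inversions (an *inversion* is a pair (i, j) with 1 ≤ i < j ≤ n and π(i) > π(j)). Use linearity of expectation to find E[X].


Write X = Σ X_I over the C(273, 2) = 37128 pairs i < j, with X_I the indicator of one inversion.
There are 37128 indicators.
For each fixed pair i < j, the values π(i) and π(j) are two distinct elements of {1, …, 273} in uniformly random order; by symmetry P[π(i) > π(j)] = 1/2.
By linearity: E[X] = 37128 · (1/2) = C(273, 2) · (1/2) = 37128/2 = 18564 ≈ 18564.0000.

E[X] = 18564 = 18564.0000.


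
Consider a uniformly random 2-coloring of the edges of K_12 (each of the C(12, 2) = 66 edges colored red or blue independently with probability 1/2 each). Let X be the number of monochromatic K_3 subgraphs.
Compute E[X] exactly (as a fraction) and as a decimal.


Let X = Σ_S X_S over the C(12, 3) = 220 subsets S of size 3, where X_S = 1 if the K_3 on S is monochromatic.
For a fixed S, the K_3 on S has C(3, 2) = 3 edges. P[all 3 edges red] = (1/2)^3, and likewise for blue, so P[monochromatic] = 2·(1/2)^3 = 2^{1 − 3} = 1/4.
By linearity: E[X] = C(12, 3) · 2^{1 − 3} = 220 · 1/4 = 55.
Numerically: E[X] ≈ 55.00000.

E[X] = C(12,3)·2^(1−C(3,2)) = 55 ≈ 55.00000.


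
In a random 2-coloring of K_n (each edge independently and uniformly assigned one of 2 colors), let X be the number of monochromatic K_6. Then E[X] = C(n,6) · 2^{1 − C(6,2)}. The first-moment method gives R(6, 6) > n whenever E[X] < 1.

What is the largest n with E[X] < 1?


We need C(n, 6) · 2^{1 − 15} < 1, i.e. C(n, 6) < 2^{15 − 1} = 16384.
Check values of n near the boundary:
  n = 14: C(14, 6) = 3003; 3003 < 16384? YES
  n = 15: C(15, 6) = 5005; 5005 < 16384? YES
  n = 16: C(16, 6) = 8008; 8008 < 16384? YES
  n = 17: C(17, 6) = 12376; 12376 < 16384? YES
  n = 18: C(18, 6) = 18564; 18564 < 16384? NO
  n = 19: C(19, 6) = 27132; 27132 < 16384? NO
The largest n with C(n, 6) < 16384 is n = 17 (where E[X] = 1547/2048 ≈ 0.755371). Hence R(6, 6) > 17, i.e. R(6, 6) ≥ 18.

Largest n = 17; hence R(6, 6) > 17.


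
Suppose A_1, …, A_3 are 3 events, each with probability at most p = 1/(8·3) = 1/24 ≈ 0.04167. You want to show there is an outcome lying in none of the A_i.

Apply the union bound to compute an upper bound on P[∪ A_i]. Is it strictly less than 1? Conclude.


Union bound: P[∪_{i=1}^{3} A_i] ≤ Σ_i P[A_i] ≤ 3·p = 3·(1/24) = 1/8.
Numerically: 1/8 ≈ 0.12500.
Is 1/8 < 1? YES.
Since P[∪ A_i] ≤ 1/8 < 1, the complement has P[∩ A_i^c] ≥ 1 − 1/8 = 7/8 > 0, so some outcome avoids every A_i.

3·p = 1/8 ≈ 0.12500; existence CERTIFIED by the union bound.


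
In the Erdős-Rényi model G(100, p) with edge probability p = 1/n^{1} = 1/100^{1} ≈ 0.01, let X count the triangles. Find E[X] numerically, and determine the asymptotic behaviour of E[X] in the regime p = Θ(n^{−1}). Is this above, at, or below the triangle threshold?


Number of potential triangles: C(100, 3) = 161700.
Each occurs with probability p³ ≈ (0.01)³ ≈ 1.00000e-06.
By linearity: E[X] = C(100, 3)·p³ ≈ 161700 · 1.00000e-06 ≈ 0.162.
Here α = 1, so p = 1/n is exactly at the triangle threshold p ~ 1/n. Asymptotically E[X] → c³/6 = 1³/6 = 1/6 ≈ 0.167, a bounded constant. In this regime the triangle count is asymptotically Poisson(c³/6).

E[X] ≈ 0.162; in regime p = Θ(1/n^{1}) E[X] stays bounded (at the triangle threshold p ~ 1/n).


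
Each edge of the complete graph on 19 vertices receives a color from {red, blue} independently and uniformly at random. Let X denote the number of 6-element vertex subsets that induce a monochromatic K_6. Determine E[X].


Let X = Σ_S X_S over the C(19, 6) = 27132 subsets S of size 6, where X_S = 1 if the K_6 on S is monochromatic.
For a fixed S, the K_6 on S has C(6, 2) = 15 edges. P[all 15 edges red] = (1/2)^15, and likewise for blue, so P[monochromatic] = 2·(1/2)^15 = 2^{1 − 15} = 1/16384.
By linearity: E[X] = C(19, 6) · 2^{1 − 15} = 27132 · 1/16384 = 6783/4096.
Numerically: E[X] ≈ 1.656006.

E[X] = C(19,6)·2^(1−C(6,2)) = 6783/4096 ≈ 1.656006.


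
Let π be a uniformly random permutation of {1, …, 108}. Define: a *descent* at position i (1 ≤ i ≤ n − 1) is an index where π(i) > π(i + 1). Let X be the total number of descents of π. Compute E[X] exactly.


Write X = Σ X_I over i = 1, …, 107, with X_I the indicator of one descent.
There are 107 indicators.
For each fixed i, the pair (π(i), π(i+1)) is a uniformly random ordered pair of distinct values from {1, …, 108}; by symmetry P[π(i) > π(i+1)] = 1/2.
By linearity: E[X] = 107 · (1/2) = (108 − 1) · (1/2) = 107/2 ≈ 53.500.

E[X] = 107/2 = 53.500.


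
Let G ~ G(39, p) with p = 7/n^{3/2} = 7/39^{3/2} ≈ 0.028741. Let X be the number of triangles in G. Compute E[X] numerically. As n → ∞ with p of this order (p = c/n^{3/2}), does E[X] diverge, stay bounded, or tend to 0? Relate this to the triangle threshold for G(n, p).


Number of potential triangles: C(39, 3) = 9139.
Each occurs with probability p³ ≈ (0.028741)³ ≈ 2.3741239e-05.
By linearity: E[X] = C(39, 3)·p³ ≈ 9139 · 2.3741239e-05 ≈ 0.21697.
Since α = 3/2 > 1, p = c/n^{3/2} = o(1/n) is below the triangle threshold p ~ 1/n. Asymptotically E[X] ~ (c³/6)·n^{3(1−α)} = (7³/6)·n^{-1.5} → 0, so by Markov's inequality G has no triangles w.h.p.

E[X] ≈ 0.21697; in regime p = Θ(1/n^{3/2}) E[X] tends to 0 (below the triangle threshold p ~ 1/n).


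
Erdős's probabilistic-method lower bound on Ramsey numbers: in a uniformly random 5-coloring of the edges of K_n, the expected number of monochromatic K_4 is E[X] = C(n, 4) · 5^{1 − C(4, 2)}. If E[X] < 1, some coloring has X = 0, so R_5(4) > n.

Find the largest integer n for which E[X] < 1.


We need C(n, 4) · 5^{1 − 6} < 1, i.e. C(n, 4) < 5^{6 − 1} = 3125.
Check values of n near the boundary:
  n = 14: C(14, 4) = 1001; 1001 < 3125? YES
  n = 15: C(15, 4) = 1365; 1365 < 3125? YES
  n = 16: C(16, 4) = 1820; 1820 < 3125? YES
  n = 17: C(17, 4) = 2380; 2380 < 3125? YES
  n = 18: C(18, 4) = 3060; 3060 < 3125? YES
  n = 19: C(19, 4) = 3876; 3876 < 3125? NO
The largest n with C(n, 4) < 3125 is n = 18 (where E[X] = 612/625 ≈ 0.9792000). Hence R_5(4) > 18, i.e. R_5(4) ≥ 19.

Largest n = 18; hence R_5(4) > 18.


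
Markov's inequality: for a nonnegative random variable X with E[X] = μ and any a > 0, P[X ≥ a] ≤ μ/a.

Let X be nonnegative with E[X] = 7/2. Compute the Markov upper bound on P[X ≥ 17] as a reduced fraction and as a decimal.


μ = E[X] = 7/2, a = 17.
Markov: P[X ≥ 17] ≤ μ/a = (7/2)/17 = 7/34.
Numerically: ≈ 0.205882.
(Since a = 17 > μ = 3.500000, the bound 7/34 is < 1 and informative.)

P[X ≥ 17] ≤ 7/34 ≈ 0.205882.


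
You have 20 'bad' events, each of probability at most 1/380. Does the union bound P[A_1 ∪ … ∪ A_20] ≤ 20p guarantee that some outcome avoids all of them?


Union bound: P[∪_{i=1}^{20} A_i] ≤ Σ_i P[A_i] ≤ 20·p = 20·(1/380) = 1/19.
Numerically: 1/19 ≈ 0.0526.
Is 1/19 < 1? YES.
Since P[∪ A_i] ≤ 1/19 < 1, the complement has P[∩ A_i^c] ≥ 1 − 1/19 = 18/19 > 0, so some outcome avoids every A_i.

20·p = 1/19 ≈ 0.0526; existence CERTIFIED by the union bound.


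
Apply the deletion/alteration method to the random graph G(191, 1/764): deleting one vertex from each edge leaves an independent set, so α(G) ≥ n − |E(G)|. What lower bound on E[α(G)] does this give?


E[|E(G)|] = C(191, 2)·p = 18145 · (1/764) = 95/4.
E[α(G)] ≥ n − E[|E(G)|] = 191 − 95/4 = 669/4.
Numerically: ≈ 167.25000.
(This is only a lower bound; the true E[α(G)] may be larger.)

E[α(G)] ≥ 669/4 ≈ 167.25000.


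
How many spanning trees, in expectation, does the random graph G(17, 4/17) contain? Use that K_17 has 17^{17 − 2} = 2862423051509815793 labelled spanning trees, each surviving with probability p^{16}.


K_17 has 17^{17 − 2} = 2862423051509815793 labelled spanning trees.
For each such spanning tree H, let X_H = 1 if all 16 edges of H are present in G. Then P[X_H = 1] = p^{16} = (4/17)^{16} = 4294967296/48661191875666868481.
By linearity of expectation: E[X] = Σ_H E[X_H] = 2862423051509815793 · p^{16} = 2862423051509815793 · 4294967296/48661191875666868481 = 4294967296/17.
Numerically: E[X] ≈ 2.5265e+08.

E[X] = 2862423051509815793 · (4/17)^{16} = 4294967296/17 ≈ 2.5265e+08.


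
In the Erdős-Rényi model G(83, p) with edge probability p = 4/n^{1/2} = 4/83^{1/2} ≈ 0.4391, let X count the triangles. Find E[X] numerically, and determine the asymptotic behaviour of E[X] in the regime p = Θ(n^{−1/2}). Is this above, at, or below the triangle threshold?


Number of potential triangles: C(83, 3) = 91881.
Each occurs with probability p³ ≈ (0.4391)³ ≈ 8.463750e-02.
By linearity: E[X] = C(83, 3)·p³ ≈ 91881 · 8.463750e-02 ≈ 7776.5783.
Since α = 1/2 < 1, p = c/n^{1/2} ≫ 1/n is above the triangle threshold p ~ 1/n. Asymptotically E[X] ~ (c³/6)·n^{3(1−α)} = (4³/6)·n^{1.5} → ∞; triangles are abundant w.h.p.

E[X] ≈ 7776.5783; in regime p = Θ(1/n^{1/2}) E[X] diverges (above the triangle threshold p ~ 1/n).


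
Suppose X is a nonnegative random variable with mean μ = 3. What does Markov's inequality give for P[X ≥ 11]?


μ = E[X] = 3, a = 11.
Markov: P[X ≥ 11] ≤ μ/a = (3)/11 = 3/11.
Numerically: ≈ 0.2727.
(Since a = 11 > μ = 3.0000, the bound 3/11 is < 1 and informative.)

P[X ≥ 11] ≤ 3/11 ≈ 0.2727.


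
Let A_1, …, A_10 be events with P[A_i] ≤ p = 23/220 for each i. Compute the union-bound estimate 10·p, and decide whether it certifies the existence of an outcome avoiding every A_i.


Union bound: P[∪_{i=1}^{10} A_i] ≤ Σ_i P[A_i] ≤ 10·p = 10·(23/220) = 23/22.
Numerically: 23/22 ≈ 1.045.
Is 23/22 < 1? NO.
Since the bound 23/22 is ≥ 1, the union bound is uninformative here; it does NOT by itself certify existence.

10·p = 23/22 ≈ 1.045; existence NOT certified by the union bound.


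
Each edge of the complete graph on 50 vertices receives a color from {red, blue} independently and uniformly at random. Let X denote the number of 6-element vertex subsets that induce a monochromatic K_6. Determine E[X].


Let X = Σ_S X_S over the C(50, 6) = 15890700 subsets S of size 6, where X_S = 1 if the K_6 on S is monochromatic.
For a fixed S, the K_6 on S has C(6, 2) = 15 edges. P[all 15 edges red] = (1/2)^15, and likewise for blue, so P[monochromatic] = 2·(1/2)^15 = 2^{1 − 15} = 1/16384.
Summing: E[X] = C(50, 6) · 2^{1 − 15} = 15890700 · 1/16384 = 3972675/4096.
Numerically: E[X] ≈ 969.8914.

E[X] = C(50,6)·2^(1−C(6,2)) = 3972675/4096 ≈ 969.8914.


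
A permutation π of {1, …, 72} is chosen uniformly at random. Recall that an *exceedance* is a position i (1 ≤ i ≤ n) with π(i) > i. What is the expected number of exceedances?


Write X = Σ_{i=1}^{72} X_i, where X_i = 1_{π(i) > i}.
For each fixed i, π(i) is uniform over {1, …, 72} (marginal of a uniform permutation), so P[π(i) > i] = (n − i)/n. Summing: Σ_{i=1}^{72} (n − i)/n = (0 + 1 + … + 71)/72 = 72(72 − 1)/(2·72) = (72 − 1)/2.
Hence E[X] = Σ_{i=1}^{72} (72 − i)/72 = 71/2 ≈ 35.5000.

E[X] = 71/2 = 35.5000.


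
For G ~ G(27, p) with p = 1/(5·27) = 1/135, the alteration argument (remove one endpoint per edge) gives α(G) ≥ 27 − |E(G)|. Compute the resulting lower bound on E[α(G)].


E[|E(G)|] = C(27, 2)·p = 351 · (1/135) = 13/5.
E[α(G)] ≥ n − E[|E(G)|] = 27 − 13/5 = 122/5.
Numerically: ≈ 24.400.
(This is only a lower bound; the true E[α(G)] may be larger.)

E[α(G)] ≥ 122/5 ≈ 24.400.


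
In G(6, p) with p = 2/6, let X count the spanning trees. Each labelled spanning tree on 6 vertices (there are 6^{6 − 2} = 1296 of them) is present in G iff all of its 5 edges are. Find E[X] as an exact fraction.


K_6 has 6^{6 − 2} = 1296 labelled spanning trees.
For each such spanning tree H, let X_H = 1 if all 5 edges of H are present in G. Then P[X_H = 1] = p^{5} = (1/3)^{5} = 1/243.
Summing the indicators: E[X] = Σ_H E[X_H] = 1296 · p^{5} = 1296 · 1/243 = 16/3.
Numerically: E[X] ≈ 5.33.

E[X] = 1296 · (1/3)^{5} = 16/3 ≈ 5.33.


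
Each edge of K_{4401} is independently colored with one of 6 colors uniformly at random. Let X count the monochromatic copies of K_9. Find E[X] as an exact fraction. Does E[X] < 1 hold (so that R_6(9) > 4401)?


E[X] = C(4401, 9) · 6^{1 − 36} = 1692951372410676096134752050 · 6^{−35} = 1692951372410676096134752050/1719070799748422591028658176.
As a reduced fraction: E[X] = 282158562068446016022458675/286511799958070431838109696 ≈ 0.98481.
Is E[X] < 1? YES.
Since E[X] < 1, there exists a 6-coloring of K_{4401} with no monochromatic K_9; hence R_6(9) > 4401.

E[X] = 282158562068446016022458675/286511799958070431838109696 ≈ 0.98481; E[X] < 1, so R_6(9) > 4401.


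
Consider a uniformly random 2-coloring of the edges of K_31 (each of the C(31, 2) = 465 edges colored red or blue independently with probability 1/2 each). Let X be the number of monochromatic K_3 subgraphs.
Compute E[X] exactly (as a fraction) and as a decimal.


Let X = Σ_S X_S over the C(31, 3) = 4495 subsets S of size 3, where X_S = 1 if the K_3 on S is monochromatic.
For a fixed S, the K_3 on S has C(3, 2) = 3 edges. P[all 3 edges red] = (1/2)^3, and likewise for blue, so P[monochromatic] = 2·(1/2)^3 = 2^{1 − 3} = 1/4.
By linearity of expectation: E[X] = C(31, 3) · 2^{1 − 3} = 4495 · 1/4 = 4495/4.
Numerically: E[X] ≈ 1123.750.

E[X] = C(31,3)·2^(1−C(3,2)) = 4495/4 ≈ 1123.750.


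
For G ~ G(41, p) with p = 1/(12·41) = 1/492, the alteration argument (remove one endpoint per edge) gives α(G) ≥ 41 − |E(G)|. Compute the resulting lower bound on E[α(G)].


E[|E(G)|] = C(41, 2)·p = 820 · (1/492) = 5/3.
E[α(G)] ≥ n − E[|E(G)|] = 41 − 5/3 = 118/3.
Numerically: ≈ 39.333333.
(This is only a lower bound; the true E[α(G)] may be larger.)

E[α(G)] ≥ 118/3 ≈ 39.333333.


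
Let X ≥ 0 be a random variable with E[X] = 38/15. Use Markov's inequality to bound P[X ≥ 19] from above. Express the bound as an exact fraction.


μ = E[X] = 38/15, a = 19.
Markov: P[X ≥ 19] ≤ μ/a = (38/15)/19 = 2/15.
Numerically: ≈ 0.133333.
(Since a = 19 > μ = 2.533333, the bound 2/15 is < 1 and informative.)

P[X ≥ 19] ≤ 2/15 ≈ 0.133333.


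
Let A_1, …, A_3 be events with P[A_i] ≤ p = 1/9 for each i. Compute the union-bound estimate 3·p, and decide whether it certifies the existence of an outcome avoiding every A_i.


Union bound: P[∪_{i=1}^{3} A_i] ≤ Σ_i P[A_i] ≤ 3·p = 3·(1/9) = 1/3.
Numerically: 1/3 ≈ 0.3333333.
Is 1/3 < 1? YES.
Since P[∪ A_i] ≤ 1/3 < 1, the complement has P[∩ A_i^c] ≥ 1 − 1/3 = 2/3 > 0, so some outcome avoids every A_i.

3·p = 1/3 ≈ 0.3333333; existence CERTIFIED by the union bound.


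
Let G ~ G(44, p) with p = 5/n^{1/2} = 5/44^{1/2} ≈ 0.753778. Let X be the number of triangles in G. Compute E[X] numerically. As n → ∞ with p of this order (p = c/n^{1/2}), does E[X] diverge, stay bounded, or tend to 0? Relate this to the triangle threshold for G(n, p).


Number of potential triangles: C(44, 3) = 13244.
Each occurs with probability p³ ≈ (0.753778)³ ≈ 4.28283160e-01.
By linearity: E[X] = C(44, 3)·p³ ≈ 13244 · 4.28283160e-01 ≈ 5672.182170.
Since α = 1/2 < 1, p = c/n^{1/2} ≫ 1/n is above the triangle threshold p ~ 1/n. Asymptotically E[X] ~ (c³/6)·n^{3(1−α)} = (5³/6)·n^{1.5} → ∞; triangles are abundant w.h.p.

E[X] ≈ 5672.182170; in regime p = Θ(1/n^{1/2}) E[X] diverges (above the triangle threshold p ~ 1/n).


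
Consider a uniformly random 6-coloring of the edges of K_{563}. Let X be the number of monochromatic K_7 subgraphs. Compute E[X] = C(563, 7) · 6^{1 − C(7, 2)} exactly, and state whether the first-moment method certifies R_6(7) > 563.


E[X] = C(563, 7) · 6^{1 − 21} = 3426622515769596 · 6^{−20} = 3426622515769596/3656158440062976.
As a reduced fraction: E[X] = 285551876314133/304679870005248 ≈ 0.9372194.
Is E[X] < 1? YES.
Since E[X] < 1, there exists a 6-coloring of K_{563} with no monochromatic K_7; hence R_6(7) > 563.

E[X] = 285551876314133/304679870005248 ≈ 0.9372194; E[X] < 1, so R_6(7) > 563.


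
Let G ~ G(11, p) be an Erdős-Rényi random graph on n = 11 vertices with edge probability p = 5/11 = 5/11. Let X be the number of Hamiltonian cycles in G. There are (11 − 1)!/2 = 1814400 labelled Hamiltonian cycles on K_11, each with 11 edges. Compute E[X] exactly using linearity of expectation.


K_11 has (11 − 1)!/2 = 1814400 labelled Hamiltonian cycles.
For each such Hamiltonian cycle H, let X_H = 1 if all 11 edges of H are present in G. Then P[X_H = 1] = p^{11} = (5/11)^{11} = 48828125/285311670611.
By linearity of expectation: E[X] = Σ_H E[X_H] = 1814400 · p^{11} = 1814400 · 48828125/285311670611 = 88593750000000/285311670611.
Numerically: E[X] ≈ 311.

E[X] = 1814400 · (5/11)^{11} = 88593750000000/285311670611 ≈ 311.


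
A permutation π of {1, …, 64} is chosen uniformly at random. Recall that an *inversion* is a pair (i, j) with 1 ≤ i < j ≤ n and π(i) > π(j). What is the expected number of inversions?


Write X = Σ X_I over the C(64, 2) = 2016 pairs i < j, with X_I the indicator of one inversion.
There are 2016 indicators.
For each fixed pair i < j, the values π(i) and π(j) are two distinct elements of {1, …, 64} in uniformly random order; by symmetry P[π(i) > π(j)] = 1/2.
By linearity: E[X] = 2016 · (1/2) = C(64, 2) · (1/2) = 2016/2 = 1008 ≈ 1008.000000.

E[X] = 1008 = 1008.000000.


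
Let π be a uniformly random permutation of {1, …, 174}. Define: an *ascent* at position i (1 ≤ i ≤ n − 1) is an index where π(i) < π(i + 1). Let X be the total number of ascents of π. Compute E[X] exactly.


Write X = Σ X_I over i = 1, …, 173, with X_I the indicator of one ascent.
There are 173 indicators.
For each fixed i, the pair (π(i), π(i+1)) is a uniformly random ordered pair of distinct values from {1, …, 174}; by symmetry P[π(i) < π(i+1)] = 1/2.
By linearity: E[X] = 173 · (1/2) = (174 − 1) · (1/2) = 173/2 ≈ 86.500000.

E[X] = 173/2 = 86.500000.


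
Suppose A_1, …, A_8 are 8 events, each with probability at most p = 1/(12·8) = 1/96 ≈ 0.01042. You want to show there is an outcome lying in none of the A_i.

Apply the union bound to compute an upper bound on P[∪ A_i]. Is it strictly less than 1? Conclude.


Union bound: P[∪_{i=1}^{8} A_i] ≤ Σ_i P[A_i] ≤ 8·p = 8·(1/96) = 1/12.
Numerically: 1/12 ≈ 0.08333.
Is 1/12 < 1? YES.
Since P[∪ A_i] ≤ 1/12 < 1, the complement has P[∩ A_i^c] ≥ 1 − 1/12 = 11/12 > 0, so some outcome avoids every A_i.

8·p = 1/12 ≈ 0.08333; existence CERTIFIED by the union bound.


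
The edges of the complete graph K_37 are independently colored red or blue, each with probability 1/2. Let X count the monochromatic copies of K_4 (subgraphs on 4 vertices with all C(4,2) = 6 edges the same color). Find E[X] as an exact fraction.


Let X = Σ_S X_S over the C(37, 4) = 66045 subsets S of size 4, where X_S = 1 if the K_4 on S is monochromatic.
For a fixed S, the K_4 on S has C(4, 2) = 6 edges. P[all 6 edges red] = (1/2)^6, and likewise for blue, so P[monochromatic] = 2·(1/2)^6 = 2^{1 − 6} = 1/32.
Summing: E[X] = C(37, 4) · 2^{1 − 6} = 66045 · 1/32 = 66045/32.
Numerically: E[X] ≈ 2063.9062.

E[X] = C(37,4)·2^(1−C(4,2)) = 66045/32 ≈ 2063.9062.


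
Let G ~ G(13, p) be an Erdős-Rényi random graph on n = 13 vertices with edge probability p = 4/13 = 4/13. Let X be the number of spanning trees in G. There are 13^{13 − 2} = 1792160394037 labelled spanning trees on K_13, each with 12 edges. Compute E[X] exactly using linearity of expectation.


K_13 has 13^{13 − 2} = 1792160394037 labelled spanning trees.
For each such spanning tree H, let X_H = 1 if all 12 edges of H are present in G. Then P[X_H = 1] = p^{12} = (4/13)^{12} = 16777216/23298085122481.
By linearity: E[X] = Σ_H E[X_H] = 1792160394037 · p^{12} = 1792160394037 · 16777216/23298085122481 = 16777216/13.
Numerically: E[X] ≈ 1.29e+06.

E[X] = 1792160394037 · (4/13)^{12} = 16777216/13 ≈ 1.29e+06.


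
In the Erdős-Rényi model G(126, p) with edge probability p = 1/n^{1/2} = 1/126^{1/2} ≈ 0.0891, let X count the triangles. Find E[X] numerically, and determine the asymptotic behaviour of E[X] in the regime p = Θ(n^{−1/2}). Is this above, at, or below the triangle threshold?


Number of potential triangles: C(126, 3) = 325500.
Each occurs with probability p³ ≈ (0.0891)³ ≈ 7.07040e-04.
By linearity: E[X] = C(126, 3)·p³ ≈ 325500 · 7.07040e-04 ≈ 230.142.
Since α = 1/2 < 1, p = c/n^{1/2} ≫ 1/n is above the triangle threshold p ~ 1/n. Asymptotically E[X] ~ (c³/6)·n^{3(1−α)} = (1³/6)·n^{1.5} → ∞; triangles are abundant w.h.p.

E[X] ≈ 230.142; in regime p = Θ(1/n^{1/2}) E[X] diverges (above the triangle threshold p ~ 1/n).


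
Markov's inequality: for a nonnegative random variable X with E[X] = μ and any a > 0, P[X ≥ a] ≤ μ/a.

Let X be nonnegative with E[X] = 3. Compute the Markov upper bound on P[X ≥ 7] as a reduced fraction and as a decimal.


μ = E[X] = 3, a = 7.
Markov: P[X ≥ 7] ≤ μ/a = (3)/7 = 3/7.
Numerically: ≈ 0.42857.
(Since a = 7 > μ = 3.00000, the bound 3/7 is < 1 and informative.)

P[X ≥ 7] ≤ 3/7 ≈ 0.42857.


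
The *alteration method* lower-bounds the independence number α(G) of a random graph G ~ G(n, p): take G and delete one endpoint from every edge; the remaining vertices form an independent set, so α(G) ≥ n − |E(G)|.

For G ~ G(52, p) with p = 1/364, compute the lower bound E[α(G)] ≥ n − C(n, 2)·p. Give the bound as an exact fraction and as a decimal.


E[|E(G)|] = C(52, 2)·p = 1326 · (1/364) = 51/14.
E[α(G)] ≥ n − E[|E(G)|] = 52 − 51/14 = 677/14.
Numerically: ≈ 48.357143.
(This is only a lower bound; the true E[α(G)] may be larger.)

E[α(G)] ≥ 677/14 ≈ 48.357143.


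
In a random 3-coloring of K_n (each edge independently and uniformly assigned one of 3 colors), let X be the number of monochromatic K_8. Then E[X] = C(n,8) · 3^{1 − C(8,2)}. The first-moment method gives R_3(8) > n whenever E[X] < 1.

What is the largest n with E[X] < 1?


We need C(n, 8) · 3^{1 − 28} < 1, i.e. C(n, 8) < 3^{28 − 1} = 7625597484987.
Check values of n near the boundary:
  n = 155: C(155, 8) = 6876747915675; 6876747915675 < 7625597484987? YES
  n = 156: C(156, 8) = 7248464019225; 7248464019225 < 7625597484987? YES
  n = 157: C(157, 8) = 7637643295425; 7637643295425 < 7625597484987? NO
  n = 158: C(158, 8) = 8044984271181; 8044984271181 < 7625597484987? NO
The largest n with C(n, 8) < 7625597484987 is n = 156 (where E[X] = 805384891025/847288609443 ≈ 0.951). Hence R_3(8) > 156, i.e. R_3(8) ≥ 157.

Largest n = 156; hence R_3(8) > 156.


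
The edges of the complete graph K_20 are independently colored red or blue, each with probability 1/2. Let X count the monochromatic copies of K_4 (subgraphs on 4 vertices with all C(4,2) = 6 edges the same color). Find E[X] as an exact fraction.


Let X = Σ_S X_S over the C(20, 4) = 4845 subsets S of size 4, where X_S = 1 if the K_4 on S is monochromatic.
For a fixed S, the K_4 on S has C(4, 2) = 6 edges. P[all 6 edges red] = (1/2)^6, and likewise for blue, so P[monochromatic] = 2·(1/2)^6 = 2^{1 − 6} = 1/32.
By linearity of expectation: E[X] = C(20, 4) · 2^{1 − 6} = 4845 · 1/32 = 4845/32.
Numerically: E[X] ≈ 151.40625.

E[X] = C(20,4)·2^(1−C(4,2)) = 4845/32 ≈ 151.40625.


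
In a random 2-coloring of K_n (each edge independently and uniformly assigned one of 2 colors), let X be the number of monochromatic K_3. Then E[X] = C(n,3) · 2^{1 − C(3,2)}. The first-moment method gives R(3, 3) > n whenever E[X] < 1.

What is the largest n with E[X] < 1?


We need C(n, 3) · 2^{1 − 3} < 1, i.e. C(n, 3) < 2^{3 − 1} = 4.
Check values of n near the boundary:
  n = 3: C(3, 3) = 1; 1 < 4? YES
  n = 4: C(4, 3) = 4; 4 < 4? NO
  n = 5: C(5, 3) = 10; 10 < 4? NO
The largest n with C(n, 3) < 4 is n = 3 (where E[X] = 1/4 ≈ 0.250000). Hence R(3, 3) > 3, i.e. R(3, 3) ≥ 4.

Largest n = 3; hence R(3, 3) > 3.


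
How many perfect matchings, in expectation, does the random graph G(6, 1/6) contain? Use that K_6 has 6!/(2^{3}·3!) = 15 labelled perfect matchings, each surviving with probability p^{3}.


K_6 has 6!/(2^{3}·3!) = 15 labelled perfect matchings.
For each such perfect matching H, let X_H = 1 if all 3 edges of H are present in G. Then P[X_H = 1] = p^{3} = (1/6)^{3} = 1/216.
Summing the indicators: E[X] = Σ_H E[X_H] = 15 · p^{3} = 15 · 1/216 = 5/72.
Numerically: E[X] ≈ 0.0694.

E[X] = 15 · (1/6)^{3} = 5/72 ≈ 0.0694.


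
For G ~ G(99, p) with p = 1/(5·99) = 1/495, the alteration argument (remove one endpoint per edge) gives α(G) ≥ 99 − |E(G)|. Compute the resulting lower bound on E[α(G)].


E[|E(G)|] = C(99, 2)·p = 4851 · (1/495) = 49/5.
E[α(G)] ≥ n − E[|E(G)|] = 99 − 49/5 = 446/5.
Numerically: ≈ 89.200000.
(This is only a lower bound; the true E[α(G)] may be larger.)

E[α(G)] ≥ 446/5 ≈ 89.200000.


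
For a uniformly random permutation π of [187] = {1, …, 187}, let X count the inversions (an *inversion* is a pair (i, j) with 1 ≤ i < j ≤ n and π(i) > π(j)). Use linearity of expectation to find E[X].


Write X = Σ X_I over the C(187, 2) = 17391 pairs i < j, with X_I the indicator of one inversion.
There are 17391 indicators.
For each fixed pair i < j, the values π(i) and π(j) are two distinct elements of {1, …, 187} in uniformly random order; by symmetry P[π(i) > π(j)] = 1/2.
By linearity: E[X] = 17391 · (1/2) = C(187, 2) · (1/2) = 17391/2 = 17391/2 ≈ 8695.500.

E[X] = 17391/2 = 8695.500.


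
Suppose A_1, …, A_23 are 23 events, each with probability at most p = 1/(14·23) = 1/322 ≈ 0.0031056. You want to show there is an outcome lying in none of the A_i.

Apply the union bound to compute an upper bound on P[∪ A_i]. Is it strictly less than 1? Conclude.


Union bound: P[∪_{i=1}^{23} A_i] ≤ Σ_i P[A_i] ≤ 23·p = 23·(1/322) = 1/14.
Numerically: 1/14 ≈ 0.0714286.
Is 1/14 < 1? YES.
Since P[∪ A_i] ≤ 1/14 < 1, the complement has P[∩ A_i^c] ≥ 1 − 1/14 = 13/14 > 0, so some outcome avoids every A_i.

23·p = 1/14 ≈ 0.0714286; existence CERTIFIED by the union bound.


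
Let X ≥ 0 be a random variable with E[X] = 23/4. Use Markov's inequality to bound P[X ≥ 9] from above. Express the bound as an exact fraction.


μ = E[X] = 23/4, a = 9.
Markov: P[X ≥ 9] ≤ μ/a = (23/4)/9 = 23/36.
Numerically: ≈ 0.63889.
(Since a = 9 > μ = 5.75000, the bound 23/36 is < 1 and informative.)

P[X ≥ 9] ≤ 23/36 ≈ 0.63889.


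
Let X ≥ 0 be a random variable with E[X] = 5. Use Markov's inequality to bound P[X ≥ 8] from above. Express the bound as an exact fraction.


μ = E[X] = 5, a = 8.
Markov: P[X ≥ 8] ≤ μ/a = (5)/8 = 5/8.
Numerically: ≈ 0.62500.
(Since a = 8 > μ = 5.00000, the bound 5/8 is < 1 and informative.)

P[X ≥ 8] ≤ 5/8 ≈ 0.62500.


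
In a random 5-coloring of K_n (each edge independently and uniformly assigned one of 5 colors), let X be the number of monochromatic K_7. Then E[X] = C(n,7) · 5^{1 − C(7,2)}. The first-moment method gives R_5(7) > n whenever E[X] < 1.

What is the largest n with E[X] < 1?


We need C(n, 7) · 5^{1 − 21} < 1, i.e. C(n, 7) < 5^{21 − 1} = 95367431640625.
Check values of n near the boundary:
  n = 337: C(337, 7) = 91989916924632; 91989916924632 < 95367431640625? YES
  n = 338: C(338, 7) = 93935323022736; 93935323022736 < 95367431640625? YES
  n = 339: C(339, 7) = 95915887062372; 95915887062372 < 95367431640625? NO
The largest n with C(n, 7) < 95367431640625 is n = 338 (where E[X] = 93935323022736/95367431640625 ≈ 0.98498). Hence R_5(7) > 338, i.e. R_5(7) ≥ 339.

Largest n = 338; hence R_5(7) > 338.


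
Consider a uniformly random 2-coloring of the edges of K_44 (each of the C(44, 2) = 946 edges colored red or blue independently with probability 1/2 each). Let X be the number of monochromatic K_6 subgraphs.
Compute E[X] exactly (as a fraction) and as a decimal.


Let X = Σ_S X_S over the C(44, 6) = 7059052 subsets S of size 6, where X_S = 1 if the K_6 on S is monochromatic.
For a fixed S, the K_6 on S has C(6, 2) = 15 edges. P[all 15 edges red] = (1/2)^15, and likewise for blue, so P[monochromatic] = 2·(1/2)^15 = 2^{1 − 15} = 1/16384.
By linearity of expectation: E[X] = C(44, 6) · 2^{1 − 15} = 7059052 · 1/16384 = 1764763/4096.
Numerically: E[X] ≈ 430.850.

E[X] = C(44,6)·2^(1−C(6,2)) = 1764763/4096 ≈ 430.850.


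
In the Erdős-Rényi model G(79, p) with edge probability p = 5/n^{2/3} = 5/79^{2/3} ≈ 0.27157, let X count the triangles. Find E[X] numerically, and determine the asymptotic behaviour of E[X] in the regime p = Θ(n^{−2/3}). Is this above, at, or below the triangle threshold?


Number of potential triangles: C(79, 3) = 79079.
Each occurs with probability p³ ≈ (0.27157)³ ≈ 2.0028842e-02.
By linearity: E[X] = C(79, 3)·p³ ≈ 79079 · 2.0028842e-02 ≈ 1583.86076.
Since α = 2/3 < 1, p = c/n^{2/3} ≫ 1/n is above the triangle threshold p ~ 1/n. Asymptotically E[X] ~ (c³/6)·n^{3(1−α)} = (5³/6)·n^{1} → ∞; triangles are abundant w.h.p.

E[X] ≈ 1583.86076; in regime p = Θ(1/n^{2/3}) E[X] diverges (above the triangle threshold p ~ 1/n).


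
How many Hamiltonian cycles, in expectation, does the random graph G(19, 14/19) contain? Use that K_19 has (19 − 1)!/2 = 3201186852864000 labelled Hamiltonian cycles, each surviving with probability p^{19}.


K_19 has (19 − 1)!/2 = 3201186852864000 labelled Hamiltonian cycles.
For each such Hamiltonian cycle H, let X_H = 1 if all 19 edges of H are present in G. Then P[X_H = 1] = p^{19} = (14/19)^{19} = 5976303958948914397184/1978419655660313589123979.
By linearity: E[X] = Σ_H E[X_H] = 3201186852864000 · p^{19} = 3201186852864000 · 5976303958948914397184/1978419655660313589123979 = 19131265662106339128470788663934976000/1978419655660313589123979.
Numerically: E[X] ≈ 9.67e+12.

E[X] = 3201186852864000 · (14/19)^{19} = 19131265662106339128470788663934976000/1978419655660313589123979 ≈ 9.67e+12.


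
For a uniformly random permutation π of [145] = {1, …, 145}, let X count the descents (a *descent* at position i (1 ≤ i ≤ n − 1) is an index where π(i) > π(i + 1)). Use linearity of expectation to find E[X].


Write X = Σ X_I over i = 1, …, 144, with X_I the indicator of one descent.
There are 144 indicators.
For each fixed i, the pair (π(i), π(i+1)) is a uniformly random ordered pair of distinct values from {1, …, 145}; by symmetry P[π(i) > π(i+1)] = 1/2.
By linearity: E[X] = 144 · (1/2) = (145 − 1) · (1/2) = 72 ≈ 72.000.

E[X] = 72 = 72.000.


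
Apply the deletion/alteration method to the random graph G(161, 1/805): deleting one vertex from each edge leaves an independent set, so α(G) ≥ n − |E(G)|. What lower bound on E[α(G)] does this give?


E[|E(G)|] = C(161, 2)·p = 12880 · (1/805) = 16.
E[α(G)] ≥ n − E[|E(G)|] = 161 − 16 = 145.
Numerically: ≈ 145.00000.
(This is only a lower bound; the true E[α(G)] may be larger.)

E[α(G)] ≥ 145 ≈ 145.00000.


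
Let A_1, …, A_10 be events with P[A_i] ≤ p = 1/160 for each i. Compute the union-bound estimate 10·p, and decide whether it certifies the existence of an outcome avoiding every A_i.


Union bound: P[∪_{i=1}^{10} A_i] ≤ Σ_i P[A_i] ≤ 10·p = 10·(1/160) = 1/16.
Numerically: 1/16 ≈ 0.06250.
Is 1/16 < 1? YES.
Since P[∪ A_i] ≤ 1/16 < 1, the complement has P[∩ A_i^c] ≥ 1 − 1/16 = 15/16 > 0, so some outcome avoids every A_i.

10·p = 1/16 ≈ 0.06250; existence CERTIFIED by the union bound.


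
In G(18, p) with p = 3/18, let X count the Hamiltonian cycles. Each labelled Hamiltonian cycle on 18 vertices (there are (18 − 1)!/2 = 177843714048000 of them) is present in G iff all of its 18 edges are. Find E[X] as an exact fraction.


K_18 has (18 − 1)!/2 = 177843714048000 labelled Hamiltonian cycles.
For each such Hamiltonian cycle H, let X_H = 1 if all 18 edges of H are present in G. Then P[X_H = 1] = p^{18} = (1/6)^{18} = 1/101559956668416.
Summing the indicators: E[X] = Σ_H E[X_H] = 177843714048000 · p^{18} = 177843714048000 · 1/101559956668416 = 14889875/8503056.
Numerically: E[X] ≈ 1.75112.

E[X] = 177843714048000 · (1/6)^{18} = 14889875/8503056 ≈ 1.75112.


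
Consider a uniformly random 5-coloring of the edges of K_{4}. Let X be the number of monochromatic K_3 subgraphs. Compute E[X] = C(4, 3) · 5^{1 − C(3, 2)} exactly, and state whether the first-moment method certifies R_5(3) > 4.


E[X] = C(4, 3) · 5^{1 − 3} = 4 · 5^{−2} = 4/25.
As a reduced fraction: E[X] = 4/25 ≈ 0.1600000.
Is E[X] < 1? YES.
Since E[X] < 1, there exists a 5-coloring of K_{4} with no monochromatic K_3; hence R_5(3) > 4.

E[X] = 4/25 ≈ 0.1600000; E[X] < 1, so R_5(3) > 4.


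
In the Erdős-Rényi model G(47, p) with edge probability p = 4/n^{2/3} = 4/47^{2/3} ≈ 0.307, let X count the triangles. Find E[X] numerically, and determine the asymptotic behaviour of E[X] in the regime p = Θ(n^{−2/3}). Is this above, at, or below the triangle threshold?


Number of potential triangles: C(47, 3) = 16215.
Each occurs with probability p³ ≈ (0.307)³ ≈ 2.89724e-02.
By linearity: E[X] = C(47, 3)·p³ ≈ 16215 · 2.89724e-02 ≈ 469.787.
Since α = 2/3 < 1, p = c/n^{2/3} ≫ 1/n is above the triangle threshold p ~ 1/n. Asymptotically E[X] ~ (c³/6)·n^{3(1−α)} = (4³/6)·n^{1} → ∞; triangles are abundant w.h.p.

E[X] ≈ 469.787; in regime p = Θ(1/n^{2/3}) E[X] diverges (above the triangle threshold p ~ 1/n).


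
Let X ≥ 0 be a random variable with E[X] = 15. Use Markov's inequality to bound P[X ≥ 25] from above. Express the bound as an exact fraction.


μ = E[X] = 15, a = 25.
Markov: P[X ≥ 25] ≤ μ/a = (15)/25 = 3/5.
Numerically: ≈ 0.60000.
(Since a = 25 > μ = 15.00000, the bound 3/5 is < 1 and informative.)

P[X ≥ 25] ≤ 3/5 ≈ 0.60000.


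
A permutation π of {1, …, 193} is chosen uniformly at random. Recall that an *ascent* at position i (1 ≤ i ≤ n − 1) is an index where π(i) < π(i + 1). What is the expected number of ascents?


Write X = Σ X_I over i = 1, …, 192, with X_I the indicator of one ascent.
There are 192 indicators.
For each fixed i, the pair (π(i), π(i+1)) is a uniformly random ordered pair of distinct values from {1, …, 193}; by symmetry P[π(i) < π(i+1)] = 1/2.
By linearity: E[X] = 192 · (1/2) = (193 − 1) · (1/2) = 96 ≈ 96.0000.

E[X] = 96 = 96.0000.


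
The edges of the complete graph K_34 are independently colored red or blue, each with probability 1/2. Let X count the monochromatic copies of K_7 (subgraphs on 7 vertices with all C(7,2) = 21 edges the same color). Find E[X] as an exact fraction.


Let X = Σ_S X_S over the C(34, 7) = 5379616 subsets S of size 7, where X_S = 1 if the K_7 on S is monochromatic.
For a fixed S, the K_7 on S has C(7, 2) = 21 edges. P[all 21 edges red] = (1/2)^21, and likewise for blue, so P[monochromatic] = 2·(1/2)^21 = 2^{1 − 21} = 1/1048576.
By linearity: E[X] = C(34, 7) · 2^{1 − 21} = 5379616 · 1/1048576 = 168113/32768.
Numerically: E[X] ≈ 5.130.

E[X] = C(34,7)·2^(1−C(7,2)) = 168113/32768 ≈ 5.130.


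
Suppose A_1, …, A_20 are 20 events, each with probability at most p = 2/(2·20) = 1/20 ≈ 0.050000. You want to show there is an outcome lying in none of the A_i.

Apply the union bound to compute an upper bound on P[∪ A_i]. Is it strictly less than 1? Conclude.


Union bound: P[∪_{i=1}^{20} A_i] ≤ Σ_i P[A_i] ≤ 20·p = 20·(1/20) = 1.
Numerically: 1 ≈ 1.000000.
Is 1 < 1? NO.
Since the bound 1 is ≥ 1, the union bound is uninformative here; it does NOT by itself certify existence.

20·p = 1 ≈ 1.000000; existence NOT certified by the union bound.


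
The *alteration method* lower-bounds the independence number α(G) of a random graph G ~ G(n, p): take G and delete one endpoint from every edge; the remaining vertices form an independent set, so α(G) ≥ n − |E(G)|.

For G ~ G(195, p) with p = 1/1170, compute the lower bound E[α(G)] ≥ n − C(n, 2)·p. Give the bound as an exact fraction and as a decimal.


E[|E(G)|] = C(195, 2)·p = 18915 · (1/1170) = 97/6.
E[α(G)] ≥ n − E[|E(G)|] = 195 − 97/6 = 1073/6.
Numerically: ≈ 178.833.
(This is only a lower bound; the true E[α(G)] may be larger.)

E[α(G)] ≥ 1073/6 ≈ 178.833.


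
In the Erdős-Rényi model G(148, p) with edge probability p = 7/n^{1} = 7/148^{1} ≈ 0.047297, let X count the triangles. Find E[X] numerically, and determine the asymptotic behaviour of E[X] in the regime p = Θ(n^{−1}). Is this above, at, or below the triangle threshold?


Number of potential triangles: C(148, 3) = 529396.
Each occurs with probability p³ ≈ (0.047297)³ ≈ 1.0580568e-04.
By linearity: E[X] = C(148, 3)·p³ ≈ 529396 · 1.0580568e-04 ≈ 56.01310.
Here α = 1, so p = 7/n is exactly at the triangle threshold p ~ 1/n. Asymptotically E[X] → c³/6 = 7³/6 = 343/6 ≈ 57.16667, a bounded constant. In this regime the triangle count is asymptotically Poisson(c³/6).

E[X] ≈ 56.01310; in regime p = Θ(1/n^{1}) E[X] stays bounded (at the triangle threshold p ~ 1/n).


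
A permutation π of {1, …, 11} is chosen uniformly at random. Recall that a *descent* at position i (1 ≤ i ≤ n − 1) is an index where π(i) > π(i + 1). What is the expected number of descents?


Write X = Σ X_I over i = 1, …, 10, with X_I the indicator of one descent.
There are 10 indicators.
For each fixed i, the pair (π(i), π(i+1)) is a uniformly random ordered pair of distinct values from {1, …, 11}; by symmetry P[π(i) > π(i+1)] = 1/2.
By linearity: E[X] = 10 · (1/2) = (11 − 1) · (1/2) = 5 ≈ 5.0000.

E[X] = 5 = 5.0000.


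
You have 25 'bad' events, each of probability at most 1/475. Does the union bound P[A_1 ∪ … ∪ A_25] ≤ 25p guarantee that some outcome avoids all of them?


Union bound: P[∪_{i=1}^{25} A_i] ≤ Σ_i P[A_i] ≤ 25·p = 25·(1/475) = 1/19.
Numerically: 1/19 ≈ 0.0526.
Is 1/19 < 1? YES.
Since P[∪ A_i] ≤ 1/19 < 1, the complement has P[∩ A_i^c] ≥ 1 − 1/19 = 18/19 > 0, so some outcome avoids every A_i.

25·p = 1/19 ≈ 0.0526; existence CERTIFIED by the union bound.


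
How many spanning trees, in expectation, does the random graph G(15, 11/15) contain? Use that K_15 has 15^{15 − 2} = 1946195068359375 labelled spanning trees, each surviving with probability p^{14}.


K_15 has 15^{15 − 2} = 1946195068359375 labelled spanning trees.
For each such spanning tree H, let X_H = 1 if all 14 edges of H are present in G. Then P[X_H = 1] = p^{14} = (11/15)^{14} = 379749833583241/29192926025390625.
By linearity: E[X] = Σ_H E[X_H] = 1946195068359375 · p^{14} = 1946195068359375 · 379749833583241/29192926025390625 = 379749833583241/15.
Numerically: E[X] ≈ 2.53e+13.

E[X] = 1946195068359375 · (11/15)^{14} = 379749833583241/15 ≈ 2.53e+13.
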